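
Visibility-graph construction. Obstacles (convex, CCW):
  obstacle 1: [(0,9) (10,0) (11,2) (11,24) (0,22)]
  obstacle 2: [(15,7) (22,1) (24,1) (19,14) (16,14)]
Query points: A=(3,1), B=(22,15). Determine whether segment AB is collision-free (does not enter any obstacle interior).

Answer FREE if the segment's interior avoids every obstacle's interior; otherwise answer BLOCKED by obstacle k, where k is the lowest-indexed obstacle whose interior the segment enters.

Obstacle 1 [(0,9) (10,0) (11,2) (11,24) (0,22)]:
  edge (0,9)–(10,0): crosses AB
  edge (10,0)–(11,2): clear
  edge (11,2)–(11,24): crosses AB
  edge (11,24)–(0,22): clear
  edge (0,22)–(0,9): clear
  → BLOCKED
Obstacle 2 [(15,7) (22,1) (24,1) (19,14) (16,14)]:
  edge (15,7)–(22,1): clear
  edge (22,1)–(24,1): clear
  edge (24,1)–(19,14): crosses AB
  edge (19,14)–(16,14): clear
  edge (16,14)–(15,7): crosses AB
  → BLOCKED

BLOCKED by obstacle 1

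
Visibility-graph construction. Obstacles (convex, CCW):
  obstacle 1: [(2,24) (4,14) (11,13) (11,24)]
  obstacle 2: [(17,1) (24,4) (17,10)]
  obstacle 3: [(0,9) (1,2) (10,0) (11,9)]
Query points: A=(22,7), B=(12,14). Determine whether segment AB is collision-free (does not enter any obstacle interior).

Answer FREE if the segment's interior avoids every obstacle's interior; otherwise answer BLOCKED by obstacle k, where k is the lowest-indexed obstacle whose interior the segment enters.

FREE

Obstacle 1 [(2,24) (4,14) (11,13) (11,24)]:
  edge (2,24)–(4,14): clear
  edge (4,14)–(11,13): clear
  edge (11,13)–(11,24): clear
  edge (11,24)–(2,24): clear
  midpoint (17,21/2) outside
  → clear
Obstacle 2 [(17,1) (24,4) (17,10)]:
  edge (17,1)–(24,4): clear
  edge (24,4)–(17,10): clear
  edge (17,10)–(17,1): clear
  midpoint (17,21/2) outside
  → clear
Obstacle 3 [(0,9) (1,2) (10,0) (11,9)]:
  edge (0,9)–(1,2): clear
  edge (1,2)–(10,0): clear
  edge (10,0)–(11,9): clear
  edge (11,9)–(0,9): clear
  midpoint (17,21/2) outside
  → clear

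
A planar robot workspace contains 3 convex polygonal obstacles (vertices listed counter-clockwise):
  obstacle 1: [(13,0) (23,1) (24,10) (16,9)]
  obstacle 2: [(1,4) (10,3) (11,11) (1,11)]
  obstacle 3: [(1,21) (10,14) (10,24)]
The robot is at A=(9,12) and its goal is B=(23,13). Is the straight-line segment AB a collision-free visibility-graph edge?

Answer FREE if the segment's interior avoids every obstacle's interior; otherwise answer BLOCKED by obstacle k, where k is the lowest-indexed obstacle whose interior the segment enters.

Obstacle 1 [(13,0) (23,1) (24,10) (16,9)]:
  edge (13,0)–(23,1): clear
  edge (23,1)–(24,10): clear
  edge (24,10)–(16,9): clear
  edge (16,9)–(13,0): clear
  midpoint (16,25/2) outside
  → clear
Obstacle 2 [(1,4) (10,3) (11,11) (1,11)]:
  edge (1,4)–(10,3): clear
  edge (10,3)–(11,11): clear
  edge (11,11)–(1,11): clear
  edge (1,11)–(1,4): clear
  midpoint (16,25/2) outside
  → clear
Obstacle 3 [(1,21) (10,14) (10,24)]:
  edge (1,21)–(10,14): clear
  edge (10,14)–(10,24): clear
  edge (10,24)–(1,21): clear
  midpoint (16,25/2) outside
  → clear

FREE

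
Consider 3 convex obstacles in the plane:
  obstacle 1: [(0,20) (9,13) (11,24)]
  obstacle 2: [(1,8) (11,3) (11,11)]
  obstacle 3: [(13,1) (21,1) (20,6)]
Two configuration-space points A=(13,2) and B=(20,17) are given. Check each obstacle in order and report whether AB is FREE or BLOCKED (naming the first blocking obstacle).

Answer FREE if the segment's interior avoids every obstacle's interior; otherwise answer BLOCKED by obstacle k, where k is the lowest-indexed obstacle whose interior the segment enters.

FREE

Obstacle 1 [(0,20) (9,13) (11,24)]:
  edge (0,20)–(9,13): clear
  edge (9,13)–(11,24): clear
  edge (11,24)–(0,20): clear
  midpoint (33/2,19/2) outside
  → clear
Obstacle 2 [(1,8) (11,3) (11,11)]:
  edge (1,8)–(11,3): clear
  edge (11,3)–(11,11): clear
  edge (11,11)–(1,8): clear
  midpoint (33/2,19/2) outside
  → clear
Obstacle 3 [(13,1) (21,1) (20,6)]:
  edge (13,1)–(21,1): clear
  edge (21,1)–(20,6): clear
  edge (20,6)–(13,1): clear
  midpoint (33/2,19/2) outside
  → clear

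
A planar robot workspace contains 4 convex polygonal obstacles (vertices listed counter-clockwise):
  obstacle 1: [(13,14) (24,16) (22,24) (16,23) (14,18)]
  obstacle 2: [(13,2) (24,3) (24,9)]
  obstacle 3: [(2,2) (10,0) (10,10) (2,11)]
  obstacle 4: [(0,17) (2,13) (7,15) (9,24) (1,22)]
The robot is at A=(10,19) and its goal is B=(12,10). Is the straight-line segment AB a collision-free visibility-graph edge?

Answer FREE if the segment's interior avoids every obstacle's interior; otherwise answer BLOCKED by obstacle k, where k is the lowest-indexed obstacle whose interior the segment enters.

FREE

Obstacle 1 [(13,14) (24,16) (22,24) (16,23) (14,18)]:
  edge (13,14)–(24,16): clear
  edge (24,16)–(22,24): clear
  edge (22,24)–(16,23): clear
  edge (16,23)–(14,18): clear
  edge (14,18)–(13,14): clear
  midpoint (11,29/2) outside
  → clear
Obstacle 2 [(13,2) (24,3) (24,9)]:
  edge (13,2)–(24,3): clear
  edge (24,3)–(24,9): clear
  edge (24,9)–(13,2): clear
  midpoint (11,29/2) outside
  → clear
Obstacle 3 [(2,2) (10,0) (10,10) (2,11)]:
  edge (2,2)–(10,0): clear
  edge (10,0)–(10,10): clear
  edge (10,10)–(2,11): clear
  edge (2,11)–(2,2): clear
  midpoint (11,29/2) outside
  → clear
Obstacle 4 [(0,17) (2,13) (7,15) (9,24) (1,22)]:
  edge (0,17)–(2,13): clear
  edge (2,13)–(7,15): clear
  edge (7,15)–(9,24): clear
  edge (9,24)–(1,22): clear
  edge (1,22)–(0,17): clear
  midpoint (11,29/2) outside
  → clear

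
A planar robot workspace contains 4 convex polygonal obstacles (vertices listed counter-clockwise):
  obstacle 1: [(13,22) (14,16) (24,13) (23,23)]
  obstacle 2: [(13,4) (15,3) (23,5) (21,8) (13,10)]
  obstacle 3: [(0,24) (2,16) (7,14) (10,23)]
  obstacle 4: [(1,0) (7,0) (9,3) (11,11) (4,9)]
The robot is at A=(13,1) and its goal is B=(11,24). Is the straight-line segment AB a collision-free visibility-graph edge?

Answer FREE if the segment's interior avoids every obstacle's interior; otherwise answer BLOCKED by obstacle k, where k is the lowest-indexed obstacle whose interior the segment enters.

FREE

Obstacle 1 [(13,22) (14,16) (24,13) (23,23)]:
  edge (13,22)–(14,16): clear
  edge (14,16)–(24,13): clear
  edge (24,13)–(23,23): clear
  edge (23,23)–(13,22): clear
  midpoint (12,25/2) outside
  → clear
Obstacle 2 [(13,4) (15,3) (23,5) (21,8) (13,10)]:
  edge (13,4)–(15,3): clear
  edge (15,3)–(23,5): clear
  edge (23,5)–(21,8): clear
  edge (21,8)–(13,10): clear
  edge (13,10)–(13,4): clear
  midpoint (12,25/2) outside
  → clear
Obstacle 3 [(0,24) (2,16) (7,14) (10,23)]:
  edge (0,24)–(2,16): clear
  edge (2,16)–(7,14): clear
  edge (7,14)–(10,23): clear
  edge (10,23)–(0,24): clear
  midpoint (12,25/2) outside
  → clear
Obstacle 4 [(1,0) (7,0) (9,3) (11,11) (4,9)]:
  edge (1,0)–(7,0): clear
  edge (7,0)–(9,3): clear
  edge (9,3)–(11,11): clear
  edge (11,11)–(4,9): clear
  edge (4,9)–(1,0): clear
  midpoint (12,25/2) outside
  → clear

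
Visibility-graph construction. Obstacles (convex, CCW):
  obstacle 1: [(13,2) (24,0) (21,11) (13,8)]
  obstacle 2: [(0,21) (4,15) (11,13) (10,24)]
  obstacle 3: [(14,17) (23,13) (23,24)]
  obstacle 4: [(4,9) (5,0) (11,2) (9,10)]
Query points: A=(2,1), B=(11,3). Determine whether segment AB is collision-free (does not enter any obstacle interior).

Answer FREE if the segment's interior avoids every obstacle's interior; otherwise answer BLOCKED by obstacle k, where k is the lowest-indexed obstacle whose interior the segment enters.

Obstacle 1 [(13,2) (24,0) (21,11) (13,8)]:
  edge (13,2)–(24,0): clear
  edge (24,0)–(21,11): clear
  edge (21,11)–(13,8): clear
  edge (13,8)–(13,2): clear
  midpoint (13/2,2) outside
  → clear
Obstacle 2 [(0,21) (4,15) (11,13) (10,24)]:
  edge (0,21)–(4,15): clear
  edge (4,15)–(11,13): clear
  edge (11,13)–(10,24): clear
  edge (10,24)–(0,21): clear
  midpoint (13/2,2) outside
  → clear
Obstacle 3 [(14,17) (23,13) (23,24)]:
  edge (14,17)–(23,13): clear
  edge (23,13)–(23,24): clear
  edge (23,24)–(14,17): clear
  midpoint (13/2,2) outside
  → clear
Obstacle 4 [(4,9) (5,0) (11,2) (9,10)]:
  edge (4,9)–(5,0): crosses AB
  edge (5,0)–(11,2): clear
  edge (11,2)–(9,10): crosses AB
  edge (9,10)–(4,9): clear
  → BLOCKED

BLOCKED by obstacle 4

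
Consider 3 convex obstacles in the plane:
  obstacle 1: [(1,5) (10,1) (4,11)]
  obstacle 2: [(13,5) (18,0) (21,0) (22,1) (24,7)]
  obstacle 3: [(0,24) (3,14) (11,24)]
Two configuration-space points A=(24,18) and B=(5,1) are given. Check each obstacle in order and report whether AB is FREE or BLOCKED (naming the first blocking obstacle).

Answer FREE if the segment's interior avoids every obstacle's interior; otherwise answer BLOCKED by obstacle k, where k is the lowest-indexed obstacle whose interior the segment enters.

Obstacle 1 [(1,5) (10,1) (4,11)]:
  edge (1,5)–(10,1): crosses AB
  edge (10,1)–(4,11): crosses AB
  edge (4,11)–(1,5): clear
  → BLOCKED
Obstacle 2 [(13,5) (18,0) (21,0) (22,1) (24,7)]:
  edge (13,5)–(18,0): clear
  edge (18,0)–(21,0): clear
  edge (21,0)–(22,1): clear
  edge (22,1)–(24,7): clear
  edge (24,7)–(13,5): clear
  midpoint (29/2,19/2) outside
  → clear
Obstacle 3 [(0,24) (3,14) (11,24)]:
  edge (0,24)–(3,14): clear
  edge (3,14)–(11,24): clear
  edge (11,24)–(0,24): clear
  midpoint (29/2,19/2) outside
  → clear

BLOCKED by obstacle 1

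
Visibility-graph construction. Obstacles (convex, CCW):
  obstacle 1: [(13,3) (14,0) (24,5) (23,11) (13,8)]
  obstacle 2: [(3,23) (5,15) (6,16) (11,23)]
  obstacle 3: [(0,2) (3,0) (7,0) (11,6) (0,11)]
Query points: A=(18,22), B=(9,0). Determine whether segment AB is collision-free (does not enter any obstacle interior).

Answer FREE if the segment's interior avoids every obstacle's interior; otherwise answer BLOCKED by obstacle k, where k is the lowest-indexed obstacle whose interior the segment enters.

Obstacle 1 [(13,3) (14,0) (24,5) (23,11) (13,8)]:
  edge (13,3)–(14,0): clear
  edge (14,0)–(24,5): clear
  edge (24,5)–(23,11): clear
  edge (23,11)–(13,8): clear
  edge (13,8)–(13,3): clear
  midpoint (27/2,11) outside
  → clear
Obstacle 2 [(3,23) (5,15) (6,16) (11,23)]:
  edge (3,23)–(5,15): clear
  edge (5,15)–(6,16): clear
  edge (6,16)–(11,23): clear
  edge (11,23)–(3,23): clear
  midpoint (27/2,11) outside
  → clear
Obstacle 3 [(0,2) (3,0) (7,0) (11,6) (0,11)]:
  edge (0,2)–(3,0): clear
  edge (3,0)–(7,0): clear
  edge (7,0)–(11,6): clear
  edge (11,6)–(0,11): clear
  edge (0,11)–(0,2): clear
  midpoint (27/2,11) outside
  → clear

FREE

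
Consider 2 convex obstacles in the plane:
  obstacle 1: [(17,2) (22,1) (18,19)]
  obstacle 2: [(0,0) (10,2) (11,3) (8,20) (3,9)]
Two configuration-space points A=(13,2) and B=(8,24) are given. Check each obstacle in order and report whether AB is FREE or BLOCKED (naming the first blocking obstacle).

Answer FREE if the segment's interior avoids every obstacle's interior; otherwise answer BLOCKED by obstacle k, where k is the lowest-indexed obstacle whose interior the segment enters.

FREE

Obstacle 1 [(17,2) (22,1) (18,19)]:
  edge (17,2)–(22,1): clear
  edge (22,1)–(18,19): clear
  edge (18,19)–(17,2): clear
  midpoint (21/2,13) outside
  → clear
Obstacle 2 [(0,0) (10,2) (11,3) (8,20) (3,9)]:
  edge (0,0)–(10,2): clear
  edge (10,2)–(11,3): clear
  edge (11,3)–(8,20): clear
  edge (8,20)–(3,9): clear
  edge (3,9)–(0,0): clear
  midpoint (21/2,13) outside
  → clear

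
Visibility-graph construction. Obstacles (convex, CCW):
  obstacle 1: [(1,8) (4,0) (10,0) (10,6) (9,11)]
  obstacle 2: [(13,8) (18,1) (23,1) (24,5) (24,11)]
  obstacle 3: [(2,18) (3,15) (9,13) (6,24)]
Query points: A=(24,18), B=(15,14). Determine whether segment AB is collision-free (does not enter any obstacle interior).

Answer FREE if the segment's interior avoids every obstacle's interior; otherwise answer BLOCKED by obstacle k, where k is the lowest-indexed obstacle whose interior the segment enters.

FREE

Obstacle 1 [(1,8) (4,0) (10,0) (10,6) (9,11)]:
  edge (1,8)–(4,0): clear
  edge (4,0)–(10,0): clear
  edge (10,0)–(10,6): clear
  edge (10,6)–(9,11): clear
  edge (9,11)–(1,8): clear
  midpoint (39/2,16) outside
  → clear
Obstacle 2 [(13,8) (18,1) (23,1) (24,5) (24,11)]:
  edge (13,8)–(18,1): clear
  edge (18,1)–(23,1): clear
  edge (23,1)–(24,5): clear
  edge (24,5)–(24,11): clear
  edge (24,11)–(13,8): clear
  midpoint (39/2,16) outside
  → clear
Obstacle 3 [(2,18) (3,15) (9,13) (6,24)]:
  edge (2,18)–(3,15): clear
  edge (3,15)–(9,13): clear
  edge (9,13)–(6,24): clear
  edge (6,24)–(2,18): clear
  midpoint (39/2,16) outside
  → clear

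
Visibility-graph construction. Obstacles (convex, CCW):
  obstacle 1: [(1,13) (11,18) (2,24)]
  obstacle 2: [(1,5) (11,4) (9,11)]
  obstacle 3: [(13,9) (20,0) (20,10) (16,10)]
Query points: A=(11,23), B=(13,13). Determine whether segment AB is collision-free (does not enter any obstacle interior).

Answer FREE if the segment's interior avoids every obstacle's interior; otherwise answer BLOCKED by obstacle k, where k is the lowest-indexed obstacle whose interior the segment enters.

Obstacle 1 [(1,13) (11,18) (2,24)]:
  edge (1,13)–(11,18): clear
  edge (11,18)–(2,24): clear
  edge (2,24)–(1,13): clear
  midpoint (12,18) outside
  → clear
Obstacle 2 [(1,5) (11,4) (9,11)]:
  edge (1,5)–(11,4): clear
  edge (11,4)–(9,11): clear
  edge (9,11)–(1,5): clear
  midpoint (12,18) outside
  → clear
Obstacle 3 [(13,9) (20,0) (20,10) (16,10)]:
  edge (13,9)–(20,0): clear
  edge (20,0)–(20,10): clear
  edge (20,10)–(16,10): clear
  edge (16,10)–(13,9): clear
  midpoint (12,18) outside
  → clear

FREE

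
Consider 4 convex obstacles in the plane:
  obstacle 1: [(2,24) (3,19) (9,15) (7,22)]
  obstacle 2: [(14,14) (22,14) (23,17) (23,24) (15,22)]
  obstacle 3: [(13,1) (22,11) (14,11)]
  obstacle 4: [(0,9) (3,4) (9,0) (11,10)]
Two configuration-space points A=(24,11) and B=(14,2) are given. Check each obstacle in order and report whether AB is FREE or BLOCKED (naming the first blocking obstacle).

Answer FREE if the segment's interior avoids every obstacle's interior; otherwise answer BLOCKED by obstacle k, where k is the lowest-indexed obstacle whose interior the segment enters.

Obstacle 1 [(2,24) (3,19) (9,15) (7,22)]:
  edge (2,24)–(3,19): clear
  edge (3,19)–(9,15): clear
  edge (9,15)–(7,22): clear
  edge (7,22)–(2,24): clear
  midpoint (19,13/2) outside
  → clear
Obstacle 2 [(14,14) (22,14) (23,17) (23,24) (15,22)]:
  edge (14,14)–(22,14): clear
  edge (22,14)–(23,17): clear
  edge (23,17)–(23,24): clear
  edge (23,24)–(15,22): clear
  edge (15,22)–(14,14): clear
  midpoint (19,13/2) outside
  → clear
Obstacle 3 [(13,1) (22,11) (14,11)]:
  edge (13,1)–(22,11): clear
  edge (22,11)–(14,11): clear
  edge (14,11)–(13,1): clear
  midpoint (19,13/2) outside
  → clear
Obstacle 4 [(0,9) (3,4) (9,0) (11,10)]:
  edge (0,9)–(3,4): clear
  edge (3,4)–(9,0): clear
  edge (9,0)–(11,10): clear
  edge (11,10)–(0,9): clear
  midpoint (19,13/2) outside
  → clear

FREE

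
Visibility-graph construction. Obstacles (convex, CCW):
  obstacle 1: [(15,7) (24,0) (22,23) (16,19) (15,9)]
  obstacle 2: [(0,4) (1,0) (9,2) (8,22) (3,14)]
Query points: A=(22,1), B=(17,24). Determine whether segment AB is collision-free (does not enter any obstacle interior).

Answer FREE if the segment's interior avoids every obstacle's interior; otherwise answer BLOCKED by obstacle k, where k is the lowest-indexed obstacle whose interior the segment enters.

Obstacle 1 [(15,7) (24,0) (22,23) (16,19) (15,9)]:
  edge (15,7)–(24,0): crosses AB
  edge (24,0)–(22,23): clear
  edge (22,23)–(16,19): crosses AB
  edge (16,19)–(15,9): clear
  edge (15,9)–(15,7): clear
  → BLOCKED
Obstacle 2 [(0,4) (1,0) (9,2) (8,22) (3,14)]:
  edge (0,4)–(1,0): clear
  edge (1,0)–(9,2): clear
  edge (9,2)–(8,22): clear
  edge (8,22)–(3,14): clear
  edge (3,14)–(0,4): clear
  midpoint (39/2,25/2) outside
  → clear

BLOCKED by obstacle 1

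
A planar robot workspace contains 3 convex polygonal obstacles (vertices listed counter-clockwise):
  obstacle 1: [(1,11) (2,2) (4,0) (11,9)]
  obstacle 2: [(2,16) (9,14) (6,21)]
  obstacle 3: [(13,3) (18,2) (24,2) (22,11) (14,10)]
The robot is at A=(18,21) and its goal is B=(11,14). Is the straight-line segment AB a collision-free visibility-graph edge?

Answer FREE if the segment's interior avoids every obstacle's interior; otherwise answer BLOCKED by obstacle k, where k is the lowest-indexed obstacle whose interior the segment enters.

FREE

Obstacle 1 [(1,11) (2,2) (4,0) (11,9)]:
  edge (1,11)–(2,2): clear
  edge (2,2)–(4,0): clear
  edge (4,0)–(11,9): clear
  edge (11,9)–(1,11): clear
  midpoint (29/2,35/2) outside
  → clear
Obstacle 2 [(2,16) (9,14) (6,21)]:
  edge (2,16)–(9,14): clear
  edge (9,14)–(6,21): clear
  edge (6,21)–(2,16): clear
  midpoint (29/2,35/2) outside
  → clear
Obstacle 3 [(13,3) (18,2) (24,2) (22,11) (14,10)]:
  edge (13,3)–(18,2): clear
  edge (18,2)–(24,2): clear
  edge (24,2)–(22,11): clear
  edge (22,11)–(14,10): clear
  edge (14,10)–(13,3): clear
  midpoint (29/2,35/2) outside
  → clear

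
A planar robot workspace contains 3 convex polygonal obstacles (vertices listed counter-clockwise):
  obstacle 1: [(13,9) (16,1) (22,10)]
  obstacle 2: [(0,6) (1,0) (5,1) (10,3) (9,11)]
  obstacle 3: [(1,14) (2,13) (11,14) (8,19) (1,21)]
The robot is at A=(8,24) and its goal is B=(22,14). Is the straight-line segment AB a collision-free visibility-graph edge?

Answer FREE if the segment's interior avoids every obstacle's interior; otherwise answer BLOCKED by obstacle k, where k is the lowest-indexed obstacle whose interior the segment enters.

FREE

Obstacle 1 [(13,9) (16,1) (22,10)]:
  edge (13,9)–(16,1): clear
  edge (16,1)–(22,10): clear
  edge (22,10)–(13,9): clear
  midpoint (15,19) outside
  → clear
Obstacle 2 [(0,6) (1,0) (5,1) (10,3) (9,11)]:
  edge (0,6)–(1,0): clear
  edge (1,0)–(5,1): clear
  edge (5,1)–(10,3): clear
  edge (10,3)–(9,11): clear
  edge (9,11)–(0,6): clear
  midpoint (15,19) outside
  → clear
Obstacle 3 [(1,14) (2,13) (11,14) (8,19) (1,21)]:
  edge (1,14)–(2,13): clear
  edge (2,13)–(11,14): clear
  edge (11,14)–(8,19): clear
  edge (8,19)–(1,21): clear
  edge (1,21)–(1,14): clear
  midpoint (15,19) outside
  → clear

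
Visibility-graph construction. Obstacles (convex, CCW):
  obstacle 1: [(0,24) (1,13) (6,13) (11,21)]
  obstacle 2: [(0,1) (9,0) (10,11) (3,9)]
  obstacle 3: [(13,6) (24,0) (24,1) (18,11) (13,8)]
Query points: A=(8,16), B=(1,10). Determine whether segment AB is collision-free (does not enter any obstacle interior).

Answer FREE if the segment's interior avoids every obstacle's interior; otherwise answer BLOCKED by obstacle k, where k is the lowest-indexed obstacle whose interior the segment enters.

BLOCKED by obstacle 1

Obstacle 1 [(0,24) (1,13) (6,13) (11,21)]:
  edge (0,24)–(1,13): clear
  edge (1,13)–(6,13): crosses AB
  edge (6,13)–(11,21): crosses AB
  edge (11,21)–(0,24): clear
  → BLOCKED
Obstacle 2 [(0,1) (9,0) (10,11) (3,9)]:
  edge (0,1)–(9,0): clear
  edge (9,0)–(10,11): clear
  edge (10,11)–(3,9): clear
  edge (3,9)–(0,1): clear
  midpoint (9/2,13) outside
  → clear
Obstacle 3 [(13,6) (24,0) (24,1) (18,11) (13,8)]:
  edge (13,6)–(24,0): clear
  edge (24,0)–(24,1): clear
  edge (24,1)–(18,11): clear
  edge (18,11)–(13,8): clear
  edge (13,8)–(13,6): clear
  midpoint (9/2,13) outside
  → clear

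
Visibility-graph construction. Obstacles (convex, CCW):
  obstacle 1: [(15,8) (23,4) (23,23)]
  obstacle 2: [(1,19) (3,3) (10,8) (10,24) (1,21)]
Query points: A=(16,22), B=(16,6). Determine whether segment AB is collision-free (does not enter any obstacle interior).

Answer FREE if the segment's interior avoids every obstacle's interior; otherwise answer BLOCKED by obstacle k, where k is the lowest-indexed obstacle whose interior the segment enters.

BLOCKED by obstacle 1

Obstacle 1 [(15,8) (23,4) (23,23)]:
  edge (15,8)–(23,4): crosses AB
  edge (23,4)–(23,23): clear
  edge (23,23)–(15,8): crosses AB
  → BLOCKED
Obstacle 2 [(1,19) (3,3) (10,8) (10,24) (1,21)]:
  edge (1,19)–(3,3): clear
  edge (3,3)–(10,8): clear
  edge (10,8)–(10,24): clear
  edge (10,24)–(1,21): clear
  edge (1,21)–(1,19): clear
  midpoint (16,14) outside
  → clear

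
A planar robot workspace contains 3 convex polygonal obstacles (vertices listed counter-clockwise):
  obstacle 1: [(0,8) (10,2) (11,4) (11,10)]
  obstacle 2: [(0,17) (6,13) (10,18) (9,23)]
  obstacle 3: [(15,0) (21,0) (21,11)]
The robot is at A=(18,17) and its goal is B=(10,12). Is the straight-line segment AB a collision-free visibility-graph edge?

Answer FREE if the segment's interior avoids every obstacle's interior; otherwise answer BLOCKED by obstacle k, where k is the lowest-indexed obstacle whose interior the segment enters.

FREE

Obstacle 1 [(0,8) (10,2) (11,4) (11,10)]:
  edge (0,8)–(10,2): clear
  edge (10,2)–(11,4): clear
  edge (11,4)–(11,10): clear
  edge (11,10)–(0,8): clear
  midpoint (14,29/2) outside
  → clear
Obstacle 2 [(0,17) (6,13) (10,18) (9,23)]:
  edge (0,17)–(6,13): clear
  edge (6,13)–(10,18): clear
  edge (10,18)–(9,23): clear
  edge (9,23)–(0,17): clear
  midpoint (14,29/2) outside
  → clear
Obstacle 3 [(15,0) (21,0) (21,11)]:
  edge (15,0)–(21,0): clear
  edge (21,0)–(21,11): clear
  edge (21,11)–(15,0): clear
  midpoint (14,29/2) outside
  → clear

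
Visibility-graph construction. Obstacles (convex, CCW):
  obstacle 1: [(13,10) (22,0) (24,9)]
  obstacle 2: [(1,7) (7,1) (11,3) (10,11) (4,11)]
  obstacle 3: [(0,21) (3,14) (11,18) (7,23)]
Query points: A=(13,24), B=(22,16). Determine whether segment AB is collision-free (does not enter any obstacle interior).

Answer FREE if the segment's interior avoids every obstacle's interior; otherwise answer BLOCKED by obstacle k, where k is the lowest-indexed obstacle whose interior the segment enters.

Obstacle 1 [(13,10) (22,0) (24,9)]:
  edge (13,10)–(22,0): clear
  edge (22,0)–(24,9): clear
  edge (24,9)–(13,10): clear
  midpoint (35/2,20) outside
  → clear
Obstacle 2 [(1,7) (7,1) (11,3) (10,11) (4,11)]:
  edge (1,7)–(7,1): clear
  edge (7,1)–(11,3): clear
  edge (11,3)–(10,11): clear
  edge (10,11)–(4,11): clear
  edge (4,11)–(1,7): clear
  midpoint (35/2,20) outside
  → clear
Obstacle 3 [(0,21) (3,14) (11,18) (7,23)]:
  edge (0,21)–(3,14): clear
  edge (3,14)–(11,18): clear
  edge (11,18)–(7,23): clear
  edge (7,23)–(0,21): clear
  midpoint (35/2,20) outside
  → clear

FREE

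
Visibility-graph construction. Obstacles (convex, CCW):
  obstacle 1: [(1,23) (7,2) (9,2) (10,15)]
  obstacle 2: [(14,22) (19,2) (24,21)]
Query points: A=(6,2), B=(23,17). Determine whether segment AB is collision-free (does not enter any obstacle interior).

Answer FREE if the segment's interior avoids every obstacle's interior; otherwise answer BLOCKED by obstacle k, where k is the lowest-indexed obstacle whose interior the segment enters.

Obstacle 1 [(1,23) (7,2) (9,2) (10,15)]:
  edge (1,23)–(7,2): crosses AB
  edge (7,2)–(9,2): clear
  edge (9,2)–(10,15): crosses AB
  edge (10,15)–(1,23): clear
  → BLOCKED
Obstacle 2 [(14,22) (19,2) (24,21)]:
  edge (14,22)–(19,2): crosses AB
  edge (19,2)–(24,21): crosses AB
  edge (24,21)–(14,22): clear
  → BLOCKED

BLOCKED by obstacle 1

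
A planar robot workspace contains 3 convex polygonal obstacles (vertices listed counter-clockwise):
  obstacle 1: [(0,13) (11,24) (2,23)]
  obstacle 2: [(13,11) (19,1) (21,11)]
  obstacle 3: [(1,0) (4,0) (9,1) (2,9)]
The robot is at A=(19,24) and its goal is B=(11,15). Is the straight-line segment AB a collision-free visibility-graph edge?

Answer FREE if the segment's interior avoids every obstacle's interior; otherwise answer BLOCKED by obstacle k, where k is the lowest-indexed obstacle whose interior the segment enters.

Obstacle 1 [(0,13) (11,24) (2,23)]:
  edge (0,13)–(11,24): clear
  edge (11,24)–(2,23): clear
  edge (2,23)–(0,13): clear
  midpoint (15,39/2) outside
  → clear
Obstacle 2 [(13,11) (19,1) (21,11)]:
  edge (13,11)–(19,1): clear
  edge (19,1)–(21,11): clear
  edge (21,11)–(13,11): clear
  midpoint (15,39/2) outside
  → clear
Obstacle 3 [(1,0) (4,0) (9,1) (2,9)]:
  edge (1,0)–(4,0): clear
  edge (4,0)–(9,1): clear
  edge (9,1)–(2,9): clear
  edge (2,9)–(1,0): clear
  midpoint (15,39/2) outside
  → clear

FREE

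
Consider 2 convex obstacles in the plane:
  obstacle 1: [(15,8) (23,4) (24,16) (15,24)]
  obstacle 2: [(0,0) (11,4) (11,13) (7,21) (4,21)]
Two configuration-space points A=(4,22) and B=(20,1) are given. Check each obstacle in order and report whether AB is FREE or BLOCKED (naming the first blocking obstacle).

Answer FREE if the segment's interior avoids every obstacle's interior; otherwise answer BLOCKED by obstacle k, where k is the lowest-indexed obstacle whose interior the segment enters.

BLOCKED by obstacle 2

Obstacle 1 [(15,8) (23,4) (24,16) (15,24)]:
  edge (15,8)–(23,4): clear
  edge (23,4)–(24,16): clear
  edge (24,16)–(15,24): clear
  edge (15,24)–(15,8): clear
  midpoint (12,23/2) outside
  → clear
Obstacle 2 [(0,0) (11,4) (11,13) (7,21) (4,21)]:
  edge (0,0)–(11,4): clear
  edge (11,4)–(11,13): crosses AB
  edge (11,13)–(7,21): clear
  edge (7,21)–(4,21): crosses AB
  edge (4,21)–(0,0): clear
  → BLOCKED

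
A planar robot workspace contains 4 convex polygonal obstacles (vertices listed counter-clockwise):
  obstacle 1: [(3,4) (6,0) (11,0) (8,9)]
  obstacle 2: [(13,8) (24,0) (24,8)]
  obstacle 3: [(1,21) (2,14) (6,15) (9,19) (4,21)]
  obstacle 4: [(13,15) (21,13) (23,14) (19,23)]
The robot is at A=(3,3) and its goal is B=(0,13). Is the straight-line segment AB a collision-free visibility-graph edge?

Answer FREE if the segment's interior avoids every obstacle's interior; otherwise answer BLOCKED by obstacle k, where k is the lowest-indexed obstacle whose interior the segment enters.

Obstacle 1 [(3,4) (6,0) (11,0) (8,9)]:
  edge (3,4)–(6,0): clear
  edge (6,0)–(11,0): clear
  edge (11,0)–(8,9): clear
  edge (8,9)–(3,4): clear
  midpoint (3/2,8) outside
  → clear
Obstacle 2 [(13,8) (24,0) (24,8)]:
  edge (13,8)–(24,0): clear
  edge (24,0)–(24,8): clear
  edge (24,8)–(13,8): clear
  midpoint (3/2,8) outside
  → clear
Obstacle 3 [(1,21) (2,14) (6,15) (9,19) (4,21)]:
  edge (1,21)–(2,14): clear
  edge (2,14)–(6,15): clear
  edge (6,15)–(9,19): clear
  edge (9,19)–(4,21): clear
  edge (4,21)–(1,21): clear
  midpoint (3/2,8) outside
  → clear
Obstacle 4 [(13,15) (21,13) (23,14) (19,23)]:
  edge (13,15)–(21,13): clear
  edge (21,13)–(23,14): clear
  edge (23,14)–(19,23): clear
  edge (19,23)–(13,15): clear
  midpoint (3/2,8) outside
  → clear

FREE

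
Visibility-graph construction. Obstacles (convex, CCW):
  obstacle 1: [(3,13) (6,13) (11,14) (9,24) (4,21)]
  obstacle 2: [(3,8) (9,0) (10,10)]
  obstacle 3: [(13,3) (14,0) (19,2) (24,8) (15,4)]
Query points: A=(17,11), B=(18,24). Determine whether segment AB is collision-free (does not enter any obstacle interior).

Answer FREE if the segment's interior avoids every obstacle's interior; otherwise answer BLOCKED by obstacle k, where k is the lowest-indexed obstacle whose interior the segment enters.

Obstacle 1 [(3,13) (6,13) (11,14) (9,24) (4,21)]:
  edge (3,13)–(6,13): clear
  edge (6,13)–(11,14): clear
  edge (11,14)–(9,24): clear
  edge (9,24)–(4,21): clear
  edge (4,21)–(3,13): clear
  midpoint (35/2,35/2) outside
  → clear
Obstacle 2 [(3,8) (9,0) (10,10)]:
  edge (3,8)–(9,0): clear
  edge (9,0)–(10,10): clear
  edge (10,10)–(3,8): clear
  midpoint (35/2,35/2) outside
  → clear
Obstacle 3 [(13,3) (14,0) (19,2) (24,8) (15,4)]:
  edge (13,3)–(14,0): clear
  edge (14,0)–(19,2): clear
  edge (19,2)–(24,8): clear
  edge (24,8)–(15,4): clear
  edge (15,4)–(13,3): clear
  midpoint (35/2,35/2) outside
  → clear

FREE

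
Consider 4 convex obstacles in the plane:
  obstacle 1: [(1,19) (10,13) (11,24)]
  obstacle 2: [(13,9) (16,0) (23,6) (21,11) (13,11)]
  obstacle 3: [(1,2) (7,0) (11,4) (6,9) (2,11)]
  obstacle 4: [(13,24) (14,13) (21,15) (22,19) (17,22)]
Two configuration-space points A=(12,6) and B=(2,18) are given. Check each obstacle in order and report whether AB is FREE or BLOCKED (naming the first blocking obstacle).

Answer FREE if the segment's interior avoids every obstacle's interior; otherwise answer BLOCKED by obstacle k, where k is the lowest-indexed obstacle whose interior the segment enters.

FREE

Obstacle 1 [(1,19) (10,13) (11,24)]:
  edge (1,19)–(10,13): clear
  edge (10,13)–(11,24): clear
  edge (11,24)–(1,19): clear
  midpoint (7,12) outside
  → clear
Obstacle 2 [(13,9) (16,0) (23,6) (21,11) (13,11)]:
  edge (13,9)–(16,0): clear
  edge (16,0)–(23,6): clear
  edge (23,6)–(21,11): clear
  edge (21,11)–(13,11): clear
  edge (13,11)–(13,9): clear
  midpoint (7,12) outside
  → clear
Obstacle 3 [(1,2) (7,0) (11,4) (6,9) (2,11)]:
  edge (1,2)–(7,0): clear
  edge (7,0)–(11,4): clear
  edge (11,4)–(6,9): clear
  edge (6,9)–(2,11): clear
  edge (2,11)–(1,2): clear
  midpoint (7,12) outside
  → clear
Obstacle 4 [(13,24) (14,13) (21,15) (22,19) (17,22)]:
  edge (13,24)–(14,13): clear
  edge (14,13)–(21,15): clear
  edge (21,15)–(22,19): clear
  edge (22,19)–(17,22): clear
  edge (17,22)–(13,24): clear
  midpoint (7,12) outside
  → clear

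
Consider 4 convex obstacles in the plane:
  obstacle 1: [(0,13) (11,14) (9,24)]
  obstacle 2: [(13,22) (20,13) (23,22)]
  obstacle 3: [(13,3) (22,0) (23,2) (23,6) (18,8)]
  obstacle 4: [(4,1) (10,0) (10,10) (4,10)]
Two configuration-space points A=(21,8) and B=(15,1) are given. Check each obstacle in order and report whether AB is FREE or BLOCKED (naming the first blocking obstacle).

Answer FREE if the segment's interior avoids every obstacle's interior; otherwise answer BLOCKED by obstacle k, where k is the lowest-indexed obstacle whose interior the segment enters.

BLOCKED by obstacle 3

Obstacle 1 [(0,13) (11,14) (9,24)]:
  edge (0,13)–(11,14): clear
  edge (11,14)–(9,24): clear
  edge (9,24)–(0,13): clear
  midpoint (18,9/2) outside
  → clear
Obstacle 2 [(13,22) (20,13) (23,22)]:
  edge (13,22)–(20,13): clear
  edge (20,13)–(23,22): clear
  edge (23,22)–(13,22): clear
  midpoint (18,9/2) outside
  → clear
Obstacle 3 [(13,3) (22,0) (23,2) (23,6) (18,8)]:
  edge (13,3)–(22,0): crosses AB
  edge (22,0)–(23,2): clear
  edge (23,2)–(23,6): clear
  edge (23,6)–(18,8): crosses AB
  edge (18,8)–(13,3): clear
  → BLOCKED
Obstacle 4 [(4,1) (10,0) (10,10) (4,10)]:
  edge (4,1)–(10,0): clear
  edge (10,0)–(10,10): clear
  edge (10,10)–(4,10): clear
  edge (4,10)–(4,1): clear
  midpoint (18,9/2) outside
  → clear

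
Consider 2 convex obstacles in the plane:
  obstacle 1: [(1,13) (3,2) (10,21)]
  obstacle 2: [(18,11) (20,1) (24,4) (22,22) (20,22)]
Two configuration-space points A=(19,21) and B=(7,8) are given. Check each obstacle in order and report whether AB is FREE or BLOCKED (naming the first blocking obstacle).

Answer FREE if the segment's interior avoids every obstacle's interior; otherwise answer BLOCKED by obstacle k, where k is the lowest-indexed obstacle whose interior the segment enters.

Obstacle 1 [(1,13) (3,2) (10,21)]:
  edge (1,13)–(3,2): clear
  edge (3,2)–(10,21): clear
  edge (10,21)–(1,13): clear
  midpoint (13,29/2) outside
  → clear
Obstacle 2 [(18,11) (20,1) (24,4) (22,22) (20,22)]:
  edge (18,11)–(20,1): clear
  edge (20,1)–(24,4): clear
  edge (24,4)–(22,22): clear
  edge (22,22)–(20,22): clear
  edge (20,22)–(18,11): clear
  midpoint (13,29/2) outside
  → clear

FREE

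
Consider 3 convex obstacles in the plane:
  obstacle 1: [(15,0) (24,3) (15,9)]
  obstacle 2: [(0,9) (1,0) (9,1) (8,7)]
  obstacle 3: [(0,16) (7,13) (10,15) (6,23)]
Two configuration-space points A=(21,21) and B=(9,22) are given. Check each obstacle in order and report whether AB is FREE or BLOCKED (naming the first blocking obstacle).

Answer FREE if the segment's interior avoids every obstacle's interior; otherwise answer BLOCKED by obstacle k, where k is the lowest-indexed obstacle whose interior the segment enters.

Obstacle 1 [(15,0) (24,3) (15,9)]:
  edge (15,0)–(24,3): clear
  edge (24,3)–(15,9): clear
  edge (15,9)–(15,0): clear
  midpoint (15,43/2) outside
  → clear
Obstacle 2 [(0,9) (1,0) (9,1) (8,7)]:
  edge (0,9)–(1,0): clear
  edge (1,0)–(9,1): clear
  edge (9,1)–(8,7): clear
  edge (8,7)–(0,9): clear
  midpoint (15,43/2) outside
  → clear
Obstacle 3 [(0,16) (7,13) (10,15) (6,23)]:
  edge (0,16)–(7,13): clear
  edge (7,13)–(10,15): clear
  edge (10,15)–(6,23): clear
  edge (6,23)–(0,16): clear
  midpoint (15,43/2) outside
  → clear

FREE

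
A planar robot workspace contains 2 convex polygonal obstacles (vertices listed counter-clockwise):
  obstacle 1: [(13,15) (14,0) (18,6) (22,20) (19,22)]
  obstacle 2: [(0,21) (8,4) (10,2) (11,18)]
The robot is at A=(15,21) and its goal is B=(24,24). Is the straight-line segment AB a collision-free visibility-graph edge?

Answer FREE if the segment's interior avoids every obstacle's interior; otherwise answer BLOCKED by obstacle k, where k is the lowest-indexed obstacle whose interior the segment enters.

FREE

Obstacle 1 [(13,15) (14,0) (18,6) (22,20) (19,22)]:
  edge (13,15)–(14,0): clear
  edge (14,0)–(18,6): clear
  edge (18,6)–(22,20): clear
  edge (22,20)–(19,22): clear
  edge (19,22)–(13,15): clear
  midpoint (39/2,45/2) outside
  → clear
Obstacle 2 [(0,21) (8,4) (10,2) (11,18)]:
  edge (0,21)–(8,4): clear
  edge (8,4)–(10,2): clear
  edge (10,2)–(11,18): clear
  edge (11,18)–(0,21): clear
  midpoint (39/2,45/2) outside
  → clear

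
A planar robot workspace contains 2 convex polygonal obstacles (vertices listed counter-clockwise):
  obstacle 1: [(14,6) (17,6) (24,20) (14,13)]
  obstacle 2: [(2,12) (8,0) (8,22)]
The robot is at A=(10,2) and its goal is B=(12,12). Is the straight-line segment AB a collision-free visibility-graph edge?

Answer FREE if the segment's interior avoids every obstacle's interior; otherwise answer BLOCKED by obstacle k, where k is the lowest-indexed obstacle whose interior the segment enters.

FREE

Obstacle 1 [(14,6) (17,6) (24,20) (14,13)]:
  edge (14,6)–(17,6): clear
  edge (17,6)–(24,20): clear
  edge (24,20)–(14,13): clear
  edge (14,13)–(14,6): clear
  midpoint (11,7) outside
  → clear
Obstacle 2 [(2,12) (8,0) (8,22)]:
  edge (2,12)–(8,0): clear
  edge (8,0)–(8,22): clear
  edge (8,22)–(2,12): clear
  midpoint (11,7) outside
  → clear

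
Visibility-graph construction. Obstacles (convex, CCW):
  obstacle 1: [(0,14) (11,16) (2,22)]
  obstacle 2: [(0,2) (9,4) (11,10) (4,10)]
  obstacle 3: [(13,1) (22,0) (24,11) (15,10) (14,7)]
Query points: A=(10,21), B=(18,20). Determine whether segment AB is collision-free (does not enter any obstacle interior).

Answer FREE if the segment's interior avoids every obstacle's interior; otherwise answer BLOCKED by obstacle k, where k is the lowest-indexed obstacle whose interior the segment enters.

Obstacle 1 [(0,14) (11,16) (2,22)]:
  edge (0,14)–(11,16): clear
  edge (11,16)–(2,22): clear
  edge (2,22)–(0,14): clear
  midpoint (14,41/2) outside
  → clear
Obstacle 2 [(0,2) (9,4) (11,10) (4,10)]:
  edge (0,2)–(9,4): clear
  edge (9,4)–(11,10): clear
  edge (11,10)–(4,10): clear
  edge (4,10)–(0,2): clear
  midpoint (14,41/2) outside
  → clear
Obstacle 3 [(13,1) (22,0) (24,11) (15,10) (14,7)]:
  edge (13,1)–(22,0): clear
  edge (22,0)–(24,11): clear
  edge (24,11)–(15,10): clear
  edge (15,10)–(14,7): clear
  edge (14,7)–(13,1): clear
  midpoint (14,41/2) outside
  → clear

FREE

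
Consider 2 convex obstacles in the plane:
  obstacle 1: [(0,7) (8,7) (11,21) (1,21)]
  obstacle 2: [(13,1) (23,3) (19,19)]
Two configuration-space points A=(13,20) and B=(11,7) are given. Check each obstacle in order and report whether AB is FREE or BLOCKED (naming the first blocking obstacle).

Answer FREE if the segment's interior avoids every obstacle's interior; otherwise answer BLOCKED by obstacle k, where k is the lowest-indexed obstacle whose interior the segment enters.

Obstacle 1 [(0,7) (8,7) (11,21) (1,21)]:
  edge (0,7)–(8,7): clear
  edge (8,7)–(11,21): clear
  edge (11,21)–(1,21): clear
  edge (1,21)–(0,7): clear
  midpoint (12,27/2) outside
  → clear
Obstacle 2 [(13,1) (23,3) (19,19)]:
  edge (13,1)–(23,3): clear
  edge (23,3)–(19,19): clear
  edge (19,19)–(13,1): clear
  midpoint (12,27/2) outside
  → clear

FREE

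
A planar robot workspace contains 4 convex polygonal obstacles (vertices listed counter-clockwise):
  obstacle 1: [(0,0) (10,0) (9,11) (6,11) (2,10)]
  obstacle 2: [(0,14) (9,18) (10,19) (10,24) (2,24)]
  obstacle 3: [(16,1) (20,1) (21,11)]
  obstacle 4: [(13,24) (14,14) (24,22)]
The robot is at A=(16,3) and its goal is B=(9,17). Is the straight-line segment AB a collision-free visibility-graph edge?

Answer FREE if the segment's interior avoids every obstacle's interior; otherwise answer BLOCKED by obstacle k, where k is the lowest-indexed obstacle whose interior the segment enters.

Obstacle 1 [(0,0) (10,0) (9,11) (6,11) (2,10)]:
  edge (0,0)–(10,0): clear
  edge (10,0)–(9,11): clear
  edge (9,11)–(6,11): clear
  edge (6,11)–(2,10): clear
  edge (2,10)–(0,0): clear
  midpoint (25/2,10) outside
  → clear
Obstacle 2 [(0,14) (9,18) (10,19) (10,24) (2,24)]:
  edge (0,14)–(9,18): clear
  edge (9,18)–(10,19): clear
  edge (10,19)–(10,24): clear
  edge (10,24)–(2,24): clear
  edge (2,24)–(0,14): clear
  midpoint (25/2,10) outside
  → clear
Obstacle 3 [(16,1) (20,1) (21,11)]:
  edge (16,1)–(20,1): clear
  edge (20,1)–(21,11): clear
  edge (21,11)–(16,1): clear
  midpoint (25/2,10) outside
  → clear
Obstacle 4 [(13,24) (14,14) (24,22)]:
  edge (13,24)–(14,14): clear
  edge (14,14)–(24,22): clear
  edge (24,22)–(13,24): clear
  midpoint (25/2,10) outside
  → clear

FREE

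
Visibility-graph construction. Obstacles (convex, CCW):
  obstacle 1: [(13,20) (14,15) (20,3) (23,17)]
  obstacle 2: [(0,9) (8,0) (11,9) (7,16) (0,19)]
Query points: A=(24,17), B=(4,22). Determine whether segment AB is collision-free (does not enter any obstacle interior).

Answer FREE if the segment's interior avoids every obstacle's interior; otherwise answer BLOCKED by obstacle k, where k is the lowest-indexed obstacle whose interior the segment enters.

Obstacle 1 [(13,20) (14,15) (20,3) (23,17)]:
  edge (13,20)–(14,15): crosses AB
  edge (14,15)–(20,3): clear
  edge (20,3)–(23,17): clear
  edge (23,17)–(13,20): crosses AB
  → BLOCKED
Obstacle 2 [(0,9) (8,0) (11,9) (7,16) (0,19)]:
  edge (0,9)–(8,0): clear
  edge (8,0)–(11,9): clear
  edge (11,9)–(7,16): clear
  edge (7,16)–(0,19): clear
  edge (0,19)–(0,9): clear
  midpoint (14,39/2) outside
  → clear

BLOCKED by obstacle 1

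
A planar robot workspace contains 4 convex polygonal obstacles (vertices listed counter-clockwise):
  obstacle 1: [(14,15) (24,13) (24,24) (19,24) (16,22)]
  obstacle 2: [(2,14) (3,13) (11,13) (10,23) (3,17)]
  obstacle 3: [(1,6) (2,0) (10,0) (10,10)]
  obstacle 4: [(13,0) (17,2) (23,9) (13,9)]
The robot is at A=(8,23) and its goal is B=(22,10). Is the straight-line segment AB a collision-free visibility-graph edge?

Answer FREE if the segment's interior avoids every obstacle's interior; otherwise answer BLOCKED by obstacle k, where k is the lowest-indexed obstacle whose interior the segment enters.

BLOCKED by obstacle 1

Obstacle 1 [(14,15) (24,13) (24,24) (19,24) (16,22)]:
  edge (14,15)–(24,13): crosses AB
  edge (24,13)–(24,24): clear
  edge (24,24)–(19,24): clear
  edge (19,24)–(16,22): clear
  edge (16,22)–(14,15): crosses AB
  → BLOCKED
Obstacle 2 [(2,14) (3,13) (11,13) (10,23) (3,17)]:
  edge (2,14)–(3,13): clear
  edge (3,13)–(11,13): clear
  edge (11,13)–(10,23): crosses AB
  edge (10,23)–(3,17): crosses AB
  edge (3,17)–(2,14): clear
  → BLOCKED
Obstacle 3 [(1,6) (2,0) (10,0) (10,10)]:
  edge (1,6)–(2,0): clear
  edge (2,0)–(10,0): clear
  edge (10,0)–(10,10): clear
  edge (10,10)–(1,6): clear
  midpoint (15,33/2) outside
  → clear
Obstacle 4 [(13,0) (17,2) (23,9) (13,9)]:
  edge (13,0)–(17,2): clear
  edge (17,2)–(23,9): clear
  edge (23,9)–(13,9): clear
  edge (13,9)–(13,0): clear
  midpoint (15,33/2) outside
  → clear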